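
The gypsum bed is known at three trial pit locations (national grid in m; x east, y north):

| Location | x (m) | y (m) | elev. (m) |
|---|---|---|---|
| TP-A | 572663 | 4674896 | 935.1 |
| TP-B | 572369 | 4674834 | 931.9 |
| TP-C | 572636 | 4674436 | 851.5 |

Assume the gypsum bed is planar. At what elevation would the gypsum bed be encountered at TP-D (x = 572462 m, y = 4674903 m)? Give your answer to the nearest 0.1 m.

Two edge vectors: TP-A→TP-B = (-294, -62, -3.2), TP-A→TP-C = (-27, -460, -83.6).
Normal n = (TP-A→TP-B) × (TP-A→TP-C) = (3711.2, -24492, 133566).
So ∂z/∂x = −n_x/n_z = −0.027785514 and ∂z/∂y = −n_y/n_z = 0.183370019.
Intercept c from TP-A: 935.1 + 15911.74 − 857235.77 = −840388.93.
At (572462, 4674903): z = −15906.2 + 857237.1 − 840388.93 = 942.0 m.

942.0 m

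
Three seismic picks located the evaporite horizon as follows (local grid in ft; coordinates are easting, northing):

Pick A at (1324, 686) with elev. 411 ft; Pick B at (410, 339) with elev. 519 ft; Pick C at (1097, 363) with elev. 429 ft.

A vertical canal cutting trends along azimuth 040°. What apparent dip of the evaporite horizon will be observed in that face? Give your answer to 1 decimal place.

Let the plane be z = a·easting + b·northing + c.
Pick B−Pick A: −914a − 347b = 108;  Pick C−Pick A: −227a − 323b = 18.
Solving gives a = −0.13231, b = 0.03726.
Unit vector along 040° is (sin 40°, cos 40°) = (0.6428, 0.7660).
Slope in that direction = a·(0.6428) + b·(0.7660) = −0.05651.
Apparent dip = arctan|0.05651| = 3.2° (true dip is 7.8°, so apparent ≤ true as expected).

3.2°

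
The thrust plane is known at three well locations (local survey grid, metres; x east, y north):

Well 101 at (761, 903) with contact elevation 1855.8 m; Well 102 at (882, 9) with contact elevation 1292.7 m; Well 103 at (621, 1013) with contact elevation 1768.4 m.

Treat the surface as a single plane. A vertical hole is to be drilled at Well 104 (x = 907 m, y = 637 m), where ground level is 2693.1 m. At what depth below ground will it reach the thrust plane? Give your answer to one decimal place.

Let the plane be z = a·x + b·y + c.
Well 102−Well 101: 121a − 894b = −563.1;  Well 103−Well 101: −140a + 110b = −87.4.
Solving gives a = 1.252361, b = 0.799369.
Then c = 1855.8 − a·761 − b·903 = 180.92.
At (907, 637): z_contact = 1135.89 + 509.20 + 180.92 = 1826.01 m.
Depth below ground = 2693.1 − 1826.01 = 867.1 m.

867.1 m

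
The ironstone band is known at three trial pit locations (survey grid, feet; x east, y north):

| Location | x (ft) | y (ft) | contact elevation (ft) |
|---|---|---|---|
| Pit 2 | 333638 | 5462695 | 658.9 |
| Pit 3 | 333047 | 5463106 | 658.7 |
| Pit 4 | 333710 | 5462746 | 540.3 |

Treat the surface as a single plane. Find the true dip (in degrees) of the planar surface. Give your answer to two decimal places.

Two edge vectors: Pit 2→Pit 3 = (-591, 411, -0.2), Pit 2→Pit 4 = (72, 51, -118.6).
Normal n = (Pit 2→Pit 3) × (Pit 2→Pit 4) = (-48734.4, -70107, -59733).
So ∂z/∂x = −n_x/n_z = −0.81587 and ∂z/∂y = −n_y/n_z = −1.17367.
Gradient magnitude |∇z| = √(a² + b²) = √(0.66564 + 1.37751) = 1.42939.
True dip = arctan(1.42939) = 55.02°, dipping toward NE (azimuth ≈ 035°).

55.02°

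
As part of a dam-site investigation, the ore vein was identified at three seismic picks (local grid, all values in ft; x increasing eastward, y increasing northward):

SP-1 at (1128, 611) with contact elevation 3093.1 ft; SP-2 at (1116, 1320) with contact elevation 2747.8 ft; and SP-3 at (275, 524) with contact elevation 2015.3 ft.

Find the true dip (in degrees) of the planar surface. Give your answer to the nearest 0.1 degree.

54.3°

Let the plane be z = a·x + b·y + c.
SP-2−SP-1: −12a + 709b = −345.3;  SP-3−SP-1: −853a − 87b = −1077.8.
Solving gives a = 1.31095, b = −0.46484.
Gradient magnitude |∇z| = √(a² + b²) = √(1.71859 + 0.21607) = 1.39092.
True dip = arctan(1.39092) = 54.3°, dipping toward WNW (azimuth ≈ 290°).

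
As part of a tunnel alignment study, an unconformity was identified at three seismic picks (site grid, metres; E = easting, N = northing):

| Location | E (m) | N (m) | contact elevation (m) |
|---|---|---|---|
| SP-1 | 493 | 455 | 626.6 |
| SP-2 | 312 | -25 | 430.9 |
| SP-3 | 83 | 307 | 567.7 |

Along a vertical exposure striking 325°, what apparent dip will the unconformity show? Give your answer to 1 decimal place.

Two edge vectors: SP-1→SP-2 = (-181, -480, -195.7), SP-1→SP-3 = (-410, -148, -58.9).
Normal n = (SP-1→SP-2) × (SP-1→SP-3) = (-691.6, 69576.1, -170012).
So ∂z/∂E = −n_x/n_z = −0.00407 and ∂z/∂N = −n_y/n_z = 0.40924.
Unit vector along 325° is (sin 325°, cos 325°) = (-0.5736, 0.8192).
Slope in that direction = a·(-0.5736) + b·(0.8192) = 0.33756.
Apparent dip = arctan|0.33756| = 18.7° (true dip is 22.3°, so apparent ≤ true as expected).

18.7°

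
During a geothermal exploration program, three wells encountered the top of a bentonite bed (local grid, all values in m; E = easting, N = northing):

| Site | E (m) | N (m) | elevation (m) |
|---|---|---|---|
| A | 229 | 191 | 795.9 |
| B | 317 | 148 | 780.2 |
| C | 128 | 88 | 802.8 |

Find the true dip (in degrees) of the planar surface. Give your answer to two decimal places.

9.11°

Two edge vectors: A→B = (88, -43, -15.7), A→C = (-101, -103, 6.9).
Normal n = (A→B) × (A→C) = (-1913.8, 978.5, -13407).
So ∂z/∂E = −n_x/n_z = −0.14275 and ∂z/∂N = −n_y/n_z = 0.07298.
Gradient magnitude |∇z| = √(a² + b²) = √(0.02038 + 0.00533) = 0.16032.
True dip = arctan(0.16032) = 9.11°, dipping toward ESE (azimuth ≈ 117°).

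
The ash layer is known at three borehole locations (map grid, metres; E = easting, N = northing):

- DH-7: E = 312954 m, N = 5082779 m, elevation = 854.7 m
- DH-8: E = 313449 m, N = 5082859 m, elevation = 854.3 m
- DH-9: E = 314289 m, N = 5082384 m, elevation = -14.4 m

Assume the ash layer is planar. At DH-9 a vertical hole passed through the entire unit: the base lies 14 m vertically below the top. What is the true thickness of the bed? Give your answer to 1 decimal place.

8.0 m

Two edge vectors: DH-7→DH-8 = (495, 80, -0.4), DH-7→DH-9 = (1335, -395, -869.1).
Normal n = (DH-7→DH-8) × (DH-7→DH-9) = (-69686, 429670.5, -302325).
So ∂z/∂E = −n_x/n_z = −0.23050 and ∂z/∂N = −n_y/n_z = 1.42122.
|∇z| = √(a²+b²) = 1.43979, so dip δ = arctan(1.43979) = 55.22°.
True thickness = vertical thickness × cos δ = 14 × cos 55.22° = 8.0 m.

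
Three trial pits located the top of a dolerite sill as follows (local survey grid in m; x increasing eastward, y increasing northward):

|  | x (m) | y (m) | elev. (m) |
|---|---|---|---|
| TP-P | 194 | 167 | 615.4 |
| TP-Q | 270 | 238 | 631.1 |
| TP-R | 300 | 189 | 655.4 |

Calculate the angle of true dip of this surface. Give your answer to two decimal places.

Two edge vectors: TP-P→TP-Q = (76, 71, 15.7), TP-P→TP-R = (106, 22, 40).
Normal n = (TP-P→TP-Q) × (TP-P→TP-R) = (2494.6, -1375.8, -5854).
So ∂z/∂x = −n_x/n_z = 0.42614 and ∂z/∂y = −n_y/n_z = −0.23502.
Gradient magnitude |∇z| = √(a² + b²) = √(0.18159 + 0.05523) = 0.48665.
True dip = arctan(0.48665) = 25.95°, dipping toward WNW (azimuth ≈ 299°).

25.95°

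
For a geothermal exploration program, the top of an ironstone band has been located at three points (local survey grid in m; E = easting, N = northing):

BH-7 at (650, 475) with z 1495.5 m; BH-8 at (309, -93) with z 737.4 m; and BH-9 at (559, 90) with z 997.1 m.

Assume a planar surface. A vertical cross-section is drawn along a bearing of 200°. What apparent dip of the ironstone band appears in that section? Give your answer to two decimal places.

Let the plane be z = a·E + b·N + c.
BH-8−BH-7: −341a − 568b = −758.1;  BH-9−BH-7: −91a − 385b = −498.4.
Solving gives a = 0.11027, b = 1.26848.
Unit vector along 200° is (sin 200°, cos 200°) = (-0.3420, -0.9397).
Slope in that direction = a·(-0.3420) + b·(-0.9397) = −1.22970.
Apparent dip = arctan|1.22970| = 50.88° (true dip is 51.9°, so apparent ≤ true as expected).

50.88°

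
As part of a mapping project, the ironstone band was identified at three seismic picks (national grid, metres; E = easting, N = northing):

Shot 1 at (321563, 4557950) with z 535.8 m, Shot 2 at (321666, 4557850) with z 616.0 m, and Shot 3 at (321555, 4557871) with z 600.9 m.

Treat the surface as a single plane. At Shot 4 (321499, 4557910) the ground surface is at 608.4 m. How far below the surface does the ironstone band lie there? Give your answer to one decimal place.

38.5 m

Let the plane be z = a·E + b·N + c.
Shot 2−Shot 1: 103a − 100b = 80.2;  Shot 3−Shot 1: −8a − 79b = 65.1.
Solving gives a = −0.019492000, b = −0.822076760.
Then c = 535.8 − a·321563 − b·4557950 = 3753788.47.
At (321499, 4557910): z_contact = −6266.66 − 3746951.88 + 3753788.47 = 569.93 m.
Depth below ground = 608.4 − 569.93 = 38.5 m.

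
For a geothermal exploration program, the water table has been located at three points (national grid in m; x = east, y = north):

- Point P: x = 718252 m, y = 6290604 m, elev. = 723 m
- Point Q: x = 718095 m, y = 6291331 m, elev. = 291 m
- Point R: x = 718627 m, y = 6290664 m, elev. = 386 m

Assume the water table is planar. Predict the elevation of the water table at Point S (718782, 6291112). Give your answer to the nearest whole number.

-76 m

Let the plane be z = a·x + b·y + c.
Point Q−Point P: −157a + 727b = −432;  Point R−Point P: 375a + 60b = −337.
Solving gives a = −0.77675194, b = −0.76196706.
Then c = 723 − a·718252 − b·6290604 = 5351859.68.
At (718782, 6291112): z = −558315.3 − 4793620.1 + 5351859.68 = -75.8 m.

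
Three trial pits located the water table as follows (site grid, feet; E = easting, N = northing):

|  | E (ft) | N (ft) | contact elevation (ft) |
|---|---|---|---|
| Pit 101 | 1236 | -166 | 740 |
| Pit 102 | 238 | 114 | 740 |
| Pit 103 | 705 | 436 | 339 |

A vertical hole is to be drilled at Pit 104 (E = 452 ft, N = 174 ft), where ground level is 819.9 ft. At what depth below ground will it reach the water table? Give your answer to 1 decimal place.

Let the plane be z = a·E + b·N + c.
Pit 102−Pit 101: −998a + 280b = 0;  Pit 103−Pit 101: −531a + 602b = −401.
Solving gives a = −0.248343, b = −0.885167.
Then c = 740 − a·1236 − b·-166 = 900.01.
At (452, 174): z_contact = −112.25 − 154.02 + 900.01 = 633.74 ft.
Depth below ground = 819.9 − 633.74 = 186.2 ft.

186.2 ft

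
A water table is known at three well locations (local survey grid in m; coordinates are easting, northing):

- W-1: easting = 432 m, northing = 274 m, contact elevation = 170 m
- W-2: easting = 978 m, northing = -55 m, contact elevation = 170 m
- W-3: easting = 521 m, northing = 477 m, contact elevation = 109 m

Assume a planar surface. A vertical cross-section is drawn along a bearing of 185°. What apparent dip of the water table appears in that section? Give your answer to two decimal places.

Let the plane be z = a·easting + b·northing + c.
W-2−W-1: 546a − 329b = 0;  W-3−W-1: 89a + 203b = −61.
Solving gives a = −0.14323, b = −0.23770.
Unit vector along 185° is (sin 185°, cos 185°) = (-0.0872, -0.9962).
Slope in that direction = a·(-0.0872) + b·(-0.9962) = 0.24928.
Apparent dip = arctan|0.24928| = 14.00° (true dip is 15.5°, so apparent ≤ true as expected).

14.00°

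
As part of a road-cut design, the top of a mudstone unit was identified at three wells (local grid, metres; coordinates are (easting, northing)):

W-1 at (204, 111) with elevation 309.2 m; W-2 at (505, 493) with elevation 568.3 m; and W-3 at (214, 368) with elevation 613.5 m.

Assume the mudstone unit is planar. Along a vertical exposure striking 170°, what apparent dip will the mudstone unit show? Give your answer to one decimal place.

Two edge vectors: W-1→W-2 = (301, 382, 259.1), W-1→W-3 = (10, 257, 304.3).
Normal n = (W-1→W-2) × (W-1→W-3) = (49653.9, -89003.3, 73537).
So ∂z/∂E = −n_x/n_z = −0.67522 and ∂z/∂N = −n_y/n_z = 1.21032.
Unit vector along 170° is (sin 170°, cos 170°) = (0.1736, -0.9848).
Slope in that direction = a·(0.1736) + b·(-0.9848) = −1.30918.
Apparent dip = arctan|1.30918| = 52.6° (true dip is 54.2°, so apparent ≤ true as expected).

52.6°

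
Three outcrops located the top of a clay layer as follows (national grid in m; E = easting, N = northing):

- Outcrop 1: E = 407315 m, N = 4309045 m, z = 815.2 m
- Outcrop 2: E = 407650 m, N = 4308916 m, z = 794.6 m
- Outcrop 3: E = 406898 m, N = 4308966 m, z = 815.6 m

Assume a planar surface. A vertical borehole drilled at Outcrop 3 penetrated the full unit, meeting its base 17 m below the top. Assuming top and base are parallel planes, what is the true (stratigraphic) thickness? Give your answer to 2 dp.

16.90 m

Two edge vectors: Outcrop 1→Outcrop 2 = (335, -129, -20.6), Outcrop 1→Outcrop 3 = (-417, -79, 0.4).
Normal n = (Outcrop 1→Outcrop 2) × (Outcrop 1→Outcrop 3) = (-1679, 8456.2, -80258).
So ∂z/∂E = −n_x/n_z = −0.02092 and ∂z/∂N = −n_y/n_z = 0.10536.
|∇z| = √(a²+b²) = 0.10742, so dip δ = arctan(0.10742) = 6.13°.
True thickness = vertical thickness × cos δ = 17 × cos 6.13° = 16.90 m.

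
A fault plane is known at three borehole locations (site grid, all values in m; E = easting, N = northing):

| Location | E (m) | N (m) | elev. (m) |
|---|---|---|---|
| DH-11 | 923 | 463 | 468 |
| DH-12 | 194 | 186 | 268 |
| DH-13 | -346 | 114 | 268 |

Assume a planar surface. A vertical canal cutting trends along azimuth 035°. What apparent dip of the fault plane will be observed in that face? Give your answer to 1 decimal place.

39.6°

Let the plane be z = a·E + b·N + c.
DH-12−DH-11: −729a − 277b = −200;  DH-13−DH-11: −1269a − 349b = −200.
Solving gives a = −0.14831, b = 1.11235.
Unit vector along 035° is (sin 35°, cos 35°) = (0.5736, 0.8192).
Slope in that direction = a·(0.5736) + b·(0.8192) = 0.82611.
Apparent dip = arctan|0.82611| = 39.6° (true dip is 48.3°, so apparent ≤ true as expected).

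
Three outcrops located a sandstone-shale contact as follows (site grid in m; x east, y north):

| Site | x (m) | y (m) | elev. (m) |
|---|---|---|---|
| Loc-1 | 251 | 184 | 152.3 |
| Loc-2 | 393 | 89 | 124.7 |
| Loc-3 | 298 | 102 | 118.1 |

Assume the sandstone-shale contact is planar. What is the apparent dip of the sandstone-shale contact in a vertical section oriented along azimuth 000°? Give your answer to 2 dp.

26.37°

Two edge vectors: Loc-1→Loc-2 = (142, -95, -27.6), Loc-1→Loc-3 = (47, -82, -34.2).
Normal n = (Loc-1→Loc-2) × (Loc-1→Loc-3) = (985.8, 3559.2, -7179).
So ∂z/∂x = −n_x/n_z = 0.13732 and ∂z/∂y = −n_y/n_z = 0.49578.
Unit vector along 000° is (sin 0°, cos 0°) = (0.0000, 1.0000).
Slope in that direction = a·(0.0000) + b·(1.0000) = 0.49578.
Apparent dip = arctan|0.49578| = 26.37° (true dip is 27.2°, so apparent ≤ true as expected).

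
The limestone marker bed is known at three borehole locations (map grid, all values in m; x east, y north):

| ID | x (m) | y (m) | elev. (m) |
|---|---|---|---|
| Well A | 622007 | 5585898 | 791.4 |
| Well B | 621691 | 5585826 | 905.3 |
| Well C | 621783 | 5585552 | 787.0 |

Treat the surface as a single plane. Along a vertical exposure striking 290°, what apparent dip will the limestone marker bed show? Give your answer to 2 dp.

Two edge vectors: Well A→Well B = (-316, -72, 113.9), Well A→Well C = (-224, -346, -4.4).
Normal n = (Well A→Well B) × (Well A→Well C) = (39726.2, -26904, 93208).
So ∂z/∂x = −n_x/n_z = −0.42621 and ∂z/∂y = −n_y/n_z = 0.28864.
Unit vector along 290° is (sin 290°, cos 290°) = (-0.9397, 0.3420).
Slope in that direction = a·(-0.9397) + b·(0.3420) = 0.49923.
Apparent dip = arctan|0.49923| = 26.53° (true dip is 27.2°, so apparent ≤ true as expected).

26.53°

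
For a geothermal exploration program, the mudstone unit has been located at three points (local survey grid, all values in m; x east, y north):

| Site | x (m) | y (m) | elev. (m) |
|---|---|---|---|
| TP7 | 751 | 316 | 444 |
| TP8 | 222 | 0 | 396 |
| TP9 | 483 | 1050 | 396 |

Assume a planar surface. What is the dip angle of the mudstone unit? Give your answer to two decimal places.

Let the plane be z = a·x + b·y + c.
TP8−TP7: −529a − 316b = −48;  TP9−TP7: −268a + 734b = −48.
Solving gives a = 0.10656, b = −0.02649.
Gradient magnitude |∇z| = √(a² + b²) = √(0.01135 + 0.00070) = 0.10980.
True dip = arctan(0.10980) = 6.27°, dipping toward WNW (azimuth ≈ 284°).

6.27°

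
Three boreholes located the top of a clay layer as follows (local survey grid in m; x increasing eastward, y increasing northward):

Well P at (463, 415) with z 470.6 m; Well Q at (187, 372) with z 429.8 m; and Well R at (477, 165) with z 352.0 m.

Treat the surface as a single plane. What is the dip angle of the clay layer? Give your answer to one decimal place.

Two edge vectors: Well P→Well Q = (-276, -43, -40.8), Well P→Well R = (14, -250, -118.6).
Normal n = (Well P→Well Q) × (Well P→Well R) = (-5100.2, -33304.8, 69602).
So ∂z/∂x = −n_x/n_z = 0.07328 and ∂z/∂y = −n_y/n_z = 0.47850.
Gradient magnitude |∇z| = √(a² + b²) = √(0.00537 + 0.22897) = 0.48408.
True dip = arctan(0.48408) = 25.8°, dipping toward S (azimuth ≈ 189°).

25.8°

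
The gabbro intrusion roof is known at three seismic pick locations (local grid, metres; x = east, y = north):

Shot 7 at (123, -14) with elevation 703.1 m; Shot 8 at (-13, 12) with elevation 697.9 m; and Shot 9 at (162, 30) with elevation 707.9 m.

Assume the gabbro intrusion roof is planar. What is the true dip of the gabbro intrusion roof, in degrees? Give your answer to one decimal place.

Two edge vectors: Shot 7→Shot 8 = (-136, 26, -5.2), Shot 7→Shot 9 = (39, 44, 4.8).
Normal n = (Shot 7→Shot 8) × (Shot 7→Shot 9) = (353.6, 450, -6998).
So ∂z/∂x = −n_x/n_z = 0.05053 and ∂z/∂y = −n_y/n_z = 0.06430.
Gradient magnitude |∇z| = √(a² + b²) = √(0.00255 + 0.00414) = 0.08178.
True dip = arctan(0.08178) = 4.7°, dipping toward SW (azimuth ≈ 218°).

4.7°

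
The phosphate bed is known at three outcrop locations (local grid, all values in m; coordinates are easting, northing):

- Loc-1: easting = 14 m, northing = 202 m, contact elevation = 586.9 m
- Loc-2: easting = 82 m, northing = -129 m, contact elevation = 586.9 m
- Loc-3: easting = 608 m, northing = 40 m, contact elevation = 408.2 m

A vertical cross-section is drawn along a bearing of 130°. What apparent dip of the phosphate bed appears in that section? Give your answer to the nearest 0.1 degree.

11.4°

Let the plane be z = a·easting + b·northing + c.
Loc-2−Loc-1: 68a − 331b = 0;  Loc-3−Loc-1: 594a − 162b = −178.7.
Solving gives a = −0.31870, b = −0.06547.
Unit vector along 130° is (sin 130°, cos 130°) = (0.7660, -0.6428).
Slope in that direction = a·(0.7660) + b·(-0.6428) = −0.20205.
Apparent dip = arctan|0.20205| = 11.4° (true dip is 18.0°, so apparent ≤ true as expected).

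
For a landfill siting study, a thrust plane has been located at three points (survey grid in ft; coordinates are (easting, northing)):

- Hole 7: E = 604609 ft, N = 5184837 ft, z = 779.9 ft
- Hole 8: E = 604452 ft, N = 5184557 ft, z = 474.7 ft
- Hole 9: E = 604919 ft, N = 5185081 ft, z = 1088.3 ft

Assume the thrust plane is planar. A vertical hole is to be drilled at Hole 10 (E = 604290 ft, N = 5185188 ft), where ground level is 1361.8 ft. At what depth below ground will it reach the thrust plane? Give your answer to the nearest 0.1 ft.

Let the plane be z = a·E + b·N + c.
Hole 8−Hole 7: −157a − 280b = −305.2;  Hole 9−Hole 7: 310a + 244b = 308.4.
Solving gives a = 0.245054854, b = 0.952594242.
Then c = 779.9 − a·604609 − b·5184837 = −5086428.34.
At (604290, 5185188): z_contact = 148084.20 + 4939380.23 − 5086428.34 = 1036.09 ft.
Depth below ground = 1361.8 − 1036.09 = 325.7 ft.

325.7 ft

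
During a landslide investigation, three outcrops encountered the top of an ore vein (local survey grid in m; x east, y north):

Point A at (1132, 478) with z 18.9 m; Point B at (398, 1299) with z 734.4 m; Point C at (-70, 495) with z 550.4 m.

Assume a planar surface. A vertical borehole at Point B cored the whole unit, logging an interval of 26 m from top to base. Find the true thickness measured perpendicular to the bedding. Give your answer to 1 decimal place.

21.8 m

Let the plane be z = a·x + b·y + c.
Point B−Point A: −734a + 821b = 715.5;  Point C−Point A: −1202a + 17b = 531.5.
Solving gives a = −0.43536, b = 0.48227.
|∇z| = √(a²+b²) = 0.64971, so dip δ = arctan(0.64971) = 33.01°.
True thickness = vertical thickness × cos δ = 26 × cos 33.01° = 21.8 m.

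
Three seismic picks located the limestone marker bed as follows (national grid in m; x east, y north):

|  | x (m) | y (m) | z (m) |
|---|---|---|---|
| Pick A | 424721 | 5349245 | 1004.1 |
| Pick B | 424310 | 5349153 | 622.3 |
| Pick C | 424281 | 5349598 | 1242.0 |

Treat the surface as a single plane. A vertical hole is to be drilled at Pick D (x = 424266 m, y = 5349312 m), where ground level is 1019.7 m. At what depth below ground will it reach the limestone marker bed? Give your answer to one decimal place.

Two edge vectors: Pick A→Pick B = (-411, -92, -381.8), Pick A→Pick C = (-440, 353, 237.9).
Normal n = (Pick A→Pick B) × (Pick A→Pick C) = (112888.6, 265768.9, -185563).
So ∂z/∂x = −n_x/n_z = 0.608357269 and ∂z/∂y = −n_y/n_z = 1.432230024.
Intercept c from Pick A: 1004.1 − 258382.11 − 7661349.30 = −7918727.30.
At (424266, 5349312): z_contact = 258105.31 + 7661445.26 − 7918727.30 = 823.26 m.
Depth below ground = 1019.7 − 823.26 = 196.4 m.

196.4 m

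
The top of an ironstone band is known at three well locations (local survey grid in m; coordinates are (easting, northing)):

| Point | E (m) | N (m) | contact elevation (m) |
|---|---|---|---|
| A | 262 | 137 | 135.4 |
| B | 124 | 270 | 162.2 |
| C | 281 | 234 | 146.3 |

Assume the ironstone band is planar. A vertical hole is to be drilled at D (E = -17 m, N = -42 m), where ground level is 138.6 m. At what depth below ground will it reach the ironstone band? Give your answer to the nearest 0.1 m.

5.7 m

Two edge vectors: A→B = (-138, 133, 26.8), A→C = (19, 97, 10.9).
Normal n = (A→B) × (A→C) = (-1149.9, 2013.4, -15913).
So ∂z/∂E = −n_x/n_z = −0.07226 and ∂z/∂N = −n_y/n_z = 0.12653.
Intercept c from A: 135.4 + 18.93 − 17.33 = 137.00.
At (-17, -42): z_contact = 1.23 − 5.31 + 137.00 = 132.91 m.
Depth below ground = 138.6 − 132.91 = 5.7 m.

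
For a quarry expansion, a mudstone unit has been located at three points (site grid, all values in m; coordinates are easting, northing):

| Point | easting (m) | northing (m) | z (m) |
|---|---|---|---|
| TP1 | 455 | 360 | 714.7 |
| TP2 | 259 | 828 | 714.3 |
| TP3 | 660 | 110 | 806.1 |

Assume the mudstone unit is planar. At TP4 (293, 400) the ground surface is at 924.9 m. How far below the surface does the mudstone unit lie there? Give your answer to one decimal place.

Let the plane be z = a·easting + b·northing + c.
TP2−TP1: −196a + 468b = −0.4;  TP3−TP1: 205a − 250b = 91.4.
Solving gives a = 0.90914, b = 0.37990.
Then c = 714.7 − a·455 − b·360 = 164.28.
At (293, 400): z_contact = 266.38 + 151.96 + 164.28 = 582.61 m.
Depth below ground = 924.9 − 582.61 = 342.3 m.

342.3 m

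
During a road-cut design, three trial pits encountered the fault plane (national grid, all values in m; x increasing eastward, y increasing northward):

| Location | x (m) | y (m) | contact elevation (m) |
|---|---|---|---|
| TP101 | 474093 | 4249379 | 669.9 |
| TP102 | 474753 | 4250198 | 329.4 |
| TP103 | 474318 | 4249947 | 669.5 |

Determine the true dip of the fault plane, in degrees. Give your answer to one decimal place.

47.4°

Two edge vectors: TP101→TP102 = (660, 819, -340.5), TP101→TP103 = (225, 568, -0.4).
Normal n = (TP101→TP102) × (TP101→TP103) = (193076.4, -76348.5, 190605).
So ∂z/∂x = −n_x/n_z = −1.01297 and ∂z/∂y = −n_y/n_z = 0.40056.
Gradient magnitude |∇z| = √(a² + b²) = √(1.02610 + 0.16045) = 1.08929.
True dip = arctan(1.08929) = 47.4°, dipping toward ESE (azimuth ≈ 112°).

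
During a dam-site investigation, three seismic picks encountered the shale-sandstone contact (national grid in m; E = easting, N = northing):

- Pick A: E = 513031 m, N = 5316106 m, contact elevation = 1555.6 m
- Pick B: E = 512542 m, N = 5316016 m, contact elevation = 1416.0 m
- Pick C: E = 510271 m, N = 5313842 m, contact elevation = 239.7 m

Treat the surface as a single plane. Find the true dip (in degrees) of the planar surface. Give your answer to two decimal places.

20.74°

Let the plane be z = a·E + b·N + c.
Pick B−Pick A: −489a − 90b = −139.6;  Pick C−Pick A: −2760a − 2264b = −1315.9.
Solving gives a = 0.23014, b = 0.30066.
Gradient magnitude |∇z| = √(a² + b²) = √(0.05297 + 0.09040) = 0.37864.
True dip = arctan(0.37864) = 20.74°, dipping toward SW (azimuth ≈ 217°).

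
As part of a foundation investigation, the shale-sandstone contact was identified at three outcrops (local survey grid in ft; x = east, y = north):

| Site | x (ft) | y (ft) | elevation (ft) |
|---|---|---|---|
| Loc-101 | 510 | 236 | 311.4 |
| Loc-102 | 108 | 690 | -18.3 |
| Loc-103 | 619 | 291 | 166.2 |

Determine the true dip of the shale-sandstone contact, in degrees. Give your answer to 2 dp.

Two edge vectors: Loc-101→Loc-102 = (-402, 454, -329.7), Loc-101→Loc-103 = (109, 55, -145.2).
Normal n = (Loc-101→Loc-102) × (Loc-101→Loc-103) = (-47787.3, -94307.7, -71596).
So ∂z/∂x = −n_x/n_z = −0.66746 and ∂z/∂y = −n_y/n_z = −1.31722.
Gradient magnitude |∇z| = √(a² + b²) = √(0.44550 + 1.73507) = 1.47667.
True dip = arctan(1.47667) = 55.89°, dipping toward NNE (azimuth ≈ 027°).

55.89°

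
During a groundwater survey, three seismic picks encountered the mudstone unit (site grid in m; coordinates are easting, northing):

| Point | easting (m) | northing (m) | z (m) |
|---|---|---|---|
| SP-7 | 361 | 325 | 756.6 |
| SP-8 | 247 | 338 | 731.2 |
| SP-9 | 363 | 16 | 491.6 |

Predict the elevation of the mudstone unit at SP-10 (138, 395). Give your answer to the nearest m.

Let the plane be z = a·easting + b·northing + c.
SP-8−SP-7: −114a + 13b = −25.4;  SP-9−SP-7: 2a − 309b = −265.
Solving gives a = 0.32084, b = 0.85968.
Then c = 756.6 − a·361 − b·325 = 361.38.
At (138, 395): z = 44.3 + 339.6 + 361.38 = 745.2 m.

745 m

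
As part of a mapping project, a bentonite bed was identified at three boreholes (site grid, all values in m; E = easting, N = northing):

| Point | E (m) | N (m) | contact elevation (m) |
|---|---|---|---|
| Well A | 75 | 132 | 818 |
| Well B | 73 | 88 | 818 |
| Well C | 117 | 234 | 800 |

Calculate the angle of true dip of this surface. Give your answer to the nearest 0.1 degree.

25.7°

Let the plane be z = a·E + b·N + c.
Well B−Well A: −2a − 44b = 0;  Well C−Well A: 42a + 102b = −18.
Solving gives a = −0.48175, b = 0.02190.
Gradient magnitude |∇z| = √(a² + b²) = √(0.23208 + 0.00048) = 0.48225.
True dip = arctan(0.48225) = 25.7°, dipping toward E (azimuth ≈ 093°).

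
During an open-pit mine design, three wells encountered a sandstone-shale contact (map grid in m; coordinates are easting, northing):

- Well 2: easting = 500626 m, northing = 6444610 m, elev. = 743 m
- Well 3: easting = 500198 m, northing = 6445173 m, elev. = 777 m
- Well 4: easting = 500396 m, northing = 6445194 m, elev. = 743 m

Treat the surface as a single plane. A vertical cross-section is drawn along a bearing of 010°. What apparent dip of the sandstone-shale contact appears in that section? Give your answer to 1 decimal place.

5.3°

Let the plane be z = a·easting + b·northing + c.
Well 3−Well 2: −428a + 563b = 34;  Well 4−Well 2: −230a + 584b = 0.
Solving gives a = −0.16483, b = −0.06492.
Unit vector along 010° is (sin 10°, cos 10°) = (0.1736, 0.9848).
Slope in that direction = a·(0.1736) + b·(0.9848) = −0.09255.
Apparent dip = arctan|0.09255| = 5.3° (true dip is 10.0°, so apparent ≤ true as expected).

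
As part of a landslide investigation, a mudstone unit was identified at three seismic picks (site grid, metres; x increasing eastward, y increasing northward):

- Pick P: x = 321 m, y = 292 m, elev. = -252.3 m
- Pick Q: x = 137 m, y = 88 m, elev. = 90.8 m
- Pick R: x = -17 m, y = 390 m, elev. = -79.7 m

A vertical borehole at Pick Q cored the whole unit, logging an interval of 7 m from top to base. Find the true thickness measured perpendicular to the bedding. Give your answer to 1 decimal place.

4.4 m

Let the plane be z = a·x + b·y + c.
Pick Q−Pick P: −184a − 204b = 343.1;  Pick R−Pick P: −338a + 98b = 172.6.
Solving gives a = −0.79134, b = −0.96810.
|∇z| = √(a²+b²) = 1.25038, so dip δ = arctan(1.25038) = 51.35°.
True thickness = vertical thickness × cos δ = 7 × cos 51.35° = 4.4 m.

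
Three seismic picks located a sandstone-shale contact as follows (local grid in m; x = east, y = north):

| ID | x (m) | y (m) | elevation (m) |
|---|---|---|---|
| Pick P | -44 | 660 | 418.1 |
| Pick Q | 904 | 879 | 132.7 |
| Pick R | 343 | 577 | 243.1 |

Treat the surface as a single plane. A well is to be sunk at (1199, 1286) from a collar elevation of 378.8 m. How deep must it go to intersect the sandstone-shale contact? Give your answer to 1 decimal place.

Two edge vectors: Pick P→Pick Q = (948, 219, -285.4), Pick P→Pick R = (387, -83, -175).
Normal n = (Pick P→Pick Q) × (Pick P→Pick R) = (-62013.2, 55450.2, -163437).
So ∂z/∂x = −n_x/n_z = −0.379432 and ∂z/∂y = −n_y/n_z = 0.339276.
Intercept c from Pick P: 418.1 − 16.70 − 223.92 = 177.48.
At (1199, 1286): z_contact = −454.94 + 436.31 + 177.48 = 158.85 m.
Depth below ground = 378.8 − 158.85 = 219.9 m.

219.9 m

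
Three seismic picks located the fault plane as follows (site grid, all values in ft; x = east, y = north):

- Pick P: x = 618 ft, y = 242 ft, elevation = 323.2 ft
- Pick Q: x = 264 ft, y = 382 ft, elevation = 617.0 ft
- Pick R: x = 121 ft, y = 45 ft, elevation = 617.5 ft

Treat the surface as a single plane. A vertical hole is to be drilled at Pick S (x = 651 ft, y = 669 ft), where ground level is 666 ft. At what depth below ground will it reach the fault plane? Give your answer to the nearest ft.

238 ft

Let the plane be z = a·x + b·y + c.
Pick Q−Pick P: −354a + 140b = 293.8;  Pick R−Pick P: −497a − 197b = 294.3.
Solving gives a = −0.71118, b = 0.30029.
Then c = 323.2 − a·618 − b·242 = 690.04.
At (651, 669): z_contact = −463.0 + 200.9 + 690.04 = 428.0 ft.
Depth below ground = 666 − 428.0 = 238 ft.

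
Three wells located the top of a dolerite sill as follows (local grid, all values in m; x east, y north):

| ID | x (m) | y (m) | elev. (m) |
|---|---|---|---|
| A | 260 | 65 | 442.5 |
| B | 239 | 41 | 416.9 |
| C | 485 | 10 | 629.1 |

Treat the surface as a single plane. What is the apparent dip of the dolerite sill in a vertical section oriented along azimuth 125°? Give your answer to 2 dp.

Let the plane be z = a·x + b·y + c.
B−A: −21a − 24b = −25.6;  C−A: 225a − 55b = 186.6.
Solving gives a = 0.89800, b = 0.28092.
Unit vector along 125° is (sin 125°, cos 125°) = (0.8192, -0.5736).
Slope in that direction = a·(0.8192) + b·(-0.5736) = 0.57447.
Apparent dip = arctan|0.57447| = 29.88° (true dip is 43.3°, so apparent ≤ true as expected).

29.88°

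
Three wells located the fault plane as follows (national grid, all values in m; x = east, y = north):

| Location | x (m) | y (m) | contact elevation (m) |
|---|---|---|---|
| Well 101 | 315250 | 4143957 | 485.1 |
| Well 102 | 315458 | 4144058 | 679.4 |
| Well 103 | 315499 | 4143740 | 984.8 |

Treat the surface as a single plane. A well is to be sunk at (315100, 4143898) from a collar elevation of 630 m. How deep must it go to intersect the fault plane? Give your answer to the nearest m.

Let the plane be z = a·x + b·y + c.
Well 102−Well 101: 208a + 101b = 194.3;  Well 103−Well 101: 249a − 217b = 499.7.
Solving gives a = 1.31795974, b = −0.79045173.
Then c = 485.1 − a·315250 − b·4143957 = 2860596.28.
At (315100, 4143898): z_contact = 415289.1 − 3275551.4 + 2860596.28 = 334.0 m.
Depth below ground = 630 − 334.0 = 296 m.

296 m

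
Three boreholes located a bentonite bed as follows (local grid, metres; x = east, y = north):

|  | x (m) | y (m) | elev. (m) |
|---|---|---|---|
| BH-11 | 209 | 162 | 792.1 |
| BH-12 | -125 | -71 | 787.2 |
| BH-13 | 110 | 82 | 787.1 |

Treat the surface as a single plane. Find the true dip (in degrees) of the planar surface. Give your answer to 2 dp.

21.17°

Two edge vectors: BH-11→BH-12 = (-334, -233, -4.9), BH-11→BH-13 = (-99, -80, -5).
Normal n = (BH-11→BH-12) × (BH-11→BH-13) = (773, -1184.9, 3653).
So ∂z/∂x = −n_x/n_z = −0.21161 and ∂z/∂y = −n_y/n_z = 0.32436.
Gradient magnitude |∇z| = √(a² + b²) = √(0.04478 + 0.10521) = 0.38728.
True dip = arctan(0.38728) = 21.17°, dipping toward SSE (azimuth ≈ 147°).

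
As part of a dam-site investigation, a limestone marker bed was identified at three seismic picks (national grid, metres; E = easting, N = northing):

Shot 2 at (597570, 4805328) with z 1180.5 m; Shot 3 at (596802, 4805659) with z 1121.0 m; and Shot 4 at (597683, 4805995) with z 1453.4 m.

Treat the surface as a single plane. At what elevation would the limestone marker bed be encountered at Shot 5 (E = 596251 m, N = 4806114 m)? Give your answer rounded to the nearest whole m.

1159 m

Let the plane be z = a·E + b·N + c.
Shot 3−Shot 2: −768a + 331b = −59.5;  Shot 4−Shot 2: 113a + 667b = 272.9.
Solving gives a = 0.23654011, b = 0.36907192.
Then c = 1180.5 − a·597570 − b·4805328 = −1913680.38.
At (596251, 4806114): z = 141037.3 + 1773801.7 − 1913680.38 = 1158.6 m.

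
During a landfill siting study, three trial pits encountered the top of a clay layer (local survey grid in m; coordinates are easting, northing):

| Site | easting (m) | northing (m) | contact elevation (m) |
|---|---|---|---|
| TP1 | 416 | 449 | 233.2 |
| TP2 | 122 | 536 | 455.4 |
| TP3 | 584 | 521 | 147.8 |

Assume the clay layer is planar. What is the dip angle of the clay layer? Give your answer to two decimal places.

Two edge vectors: TP1→TP2 = (-294, 87, 222.2), TP1→TP3 = (168, 72, -85.4).
Normal n = (TP1→TP2) × (TP1→TP3) = (-23428.2, 12222, -35784).
So ∂z/∂easting = −n_x/n_z = −0.65471 and ∂z/∂northing = −n_y/n_z = 0.34155.
Gradient magnitude |∇z| = √(a² + b²) = √(0.42865 + 0.11666) = 0.73845.
True dip = arctan(0.73845) = 36.44°, dipping toward ESE (azimuth ≈ 118°).

36.44°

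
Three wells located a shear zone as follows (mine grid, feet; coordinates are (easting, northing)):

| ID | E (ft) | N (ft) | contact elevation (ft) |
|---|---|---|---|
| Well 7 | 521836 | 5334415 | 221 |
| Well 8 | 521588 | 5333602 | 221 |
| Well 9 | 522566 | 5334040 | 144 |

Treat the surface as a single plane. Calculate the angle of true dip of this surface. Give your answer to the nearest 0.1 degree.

5.4°

Let the plane be z = a·E + b·N + c.
Well 8−Well 7: −248a − 813b = 0;  Well 9−Well 7: 730a − 375b = −77.
Solving gives a = −0.09119, b = 0.02782.
Gradient magnitude |∇z| = √(a² + b²) = √(0.00832 + 0.00077) = 0.09534.
True dip = arctan(0.09534) = 5.4°, dipping toward ESE (azimuth ≈ 107°).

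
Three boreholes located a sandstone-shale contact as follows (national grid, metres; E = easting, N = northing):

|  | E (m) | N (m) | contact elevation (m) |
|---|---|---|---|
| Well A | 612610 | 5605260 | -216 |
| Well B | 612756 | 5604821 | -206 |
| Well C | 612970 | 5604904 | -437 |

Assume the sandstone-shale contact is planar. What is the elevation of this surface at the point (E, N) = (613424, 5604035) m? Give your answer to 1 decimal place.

-573.7 m

Two edge vectors: Well A→Well B = (146, -439, 10), Well A→Well C = (360, -356, -221).
Normal n = (Well A→Well B) × (Well A→Well C) = (100579, 35866, 106064).
So ∂z/∂E = −n_x/n_z = −0.948285941 and ∂z/∂N = −n_y/n_z = −0.338154322.
Intercept c from Well A: -216 + 580929.45 + 1895442.89 = 2476156.34.
At (613424, 5604035): z = −581701.4 − 1895028.7 + 2476156.34 = -573.7 m.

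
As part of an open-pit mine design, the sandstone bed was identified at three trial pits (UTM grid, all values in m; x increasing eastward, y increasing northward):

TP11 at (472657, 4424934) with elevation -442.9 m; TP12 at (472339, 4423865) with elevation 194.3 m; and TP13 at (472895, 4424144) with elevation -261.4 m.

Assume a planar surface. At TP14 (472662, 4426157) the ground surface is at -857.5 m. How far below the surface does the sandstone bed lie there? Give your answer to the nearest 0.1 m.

Let the plane be z = a·x + b·y + c.
TP12−TP11: −318a − 1069b = 637.2;  TP13−TP11: 238a − 790b = 181.5.
Solving gives a = −0.611825165, b = −0.414068847.
Then c = -442.9 − a·472657 − b·4424934 = 2120967.87.
At (472662, 4426157): z_contact = −289186.51 − 1832733.73 + 2120967.87 = -952.37 m.
Depth below ground = -857.5 − (-952.37) = 94.9 m.

94.9 m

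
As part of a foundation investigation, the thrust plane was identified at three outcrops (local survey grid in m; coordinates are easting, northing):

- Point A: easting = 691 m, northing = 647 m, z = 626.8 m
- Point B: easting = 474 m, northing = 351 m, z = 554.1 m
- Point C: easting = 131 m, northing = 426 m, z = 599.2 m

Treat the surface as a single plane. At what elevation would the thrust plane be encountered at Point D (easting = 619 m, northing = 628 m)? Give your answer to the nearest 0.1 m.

Let the plane be z = a·easting + b·northing + c.
Point B−Point A: −217a − 296b = −72.7;  Point C−Point A: −560a − 221b = −27.6.
Solving gives a = −0.06704, b = 0.29475.
Then c = 626.8 − a·691 − b·647 = 482.42.
At (619, 628): z = −41.5 + 185.1 + 482.42 = 626.0 m.

626.0 m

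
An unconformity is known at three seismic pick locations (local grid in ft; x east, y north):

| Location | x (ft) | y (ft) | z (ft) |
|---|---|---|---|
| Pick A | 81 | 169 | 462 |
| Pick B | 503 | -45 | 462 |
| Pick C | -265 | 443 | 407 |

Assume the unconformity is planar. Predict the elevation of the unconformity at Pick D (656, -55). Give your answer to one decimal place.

424.3 ft

Two edge vectors: Pick A→Pick B = (422, -214, 0), Pick A→Pick C = (-346, 274, -55).
Normal n = (Pick A→Pick B) × (Pick A→Pick C) = (11770, 23210, 41584).
So ∂z/∂x = −n_x/n_z = −0.28304 and ∂z/∂y = −n_y/n_z = −0.55815.
Intercept c from Pick A: 462 + 22.93 + 94.33 = 579.25.
At (656, -55): z = −185.7 + 30.7 + 579.25 = 424.3 ft.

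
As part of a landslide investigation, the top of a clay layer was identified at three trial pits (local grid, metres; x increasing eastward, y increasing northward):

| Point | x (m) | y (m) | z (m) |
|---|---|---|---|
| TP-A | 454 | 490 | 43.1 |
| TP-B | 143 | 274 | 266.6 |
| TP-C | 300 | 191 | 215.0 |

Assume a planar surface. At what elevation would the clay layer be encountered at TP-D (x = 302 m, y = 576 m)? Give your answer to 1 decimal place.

Let the plane be z = a·x + b·y + c.
TP-B−TP-A: −311a − 216b = 223.5;  TP-C−TP-A: −154a − 299b = 171.9.
Solving gives a = −0.49721, b = −0.31883.
Then c = 43.1 − a·454 − b·490 = 425.06.
At (302, 576): z = −150.2 − 183.6 + 425.06 = 91.3 m.

91.3 m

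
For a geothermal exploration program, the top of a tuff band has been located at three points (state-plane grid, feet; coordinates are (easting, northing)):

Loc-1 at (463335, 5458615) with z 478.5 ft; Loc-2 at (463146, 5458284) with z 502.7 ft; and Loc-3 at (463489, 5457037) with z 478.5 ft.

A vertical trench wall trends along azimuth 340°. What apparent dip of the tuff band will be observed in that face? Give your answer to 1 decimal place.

Let the plane be z = a·E + b·N + c.
Loc-2−Loc-1: −189a − 331b = 24.2;  Loc-3−Loc-1: 154a − 1578b = 0.
Solving gives a = −0.10935, b = −0.01067.
Unit vector along 340° is (sin 340°, cos 340°) = (-0.3420, 0.9397).
Slope in that direction = a·(-0.3420) + b·(0.9397) = 0.02737.
Apparent dip = arctan|0.02737| = 1.6° (true dip is 6.3°, so apparent ≤ true as expected).

1.6°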